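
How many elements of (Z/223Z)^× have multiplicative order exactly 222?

φ(223) = 223 − 1 = 222 = 2 · 3 · 37.
In a cyclic group of order 222, there are φ(d) elements of order d for each divisor d of 222, and zero for non-divisors.
222 = 2 · 3 · 37 divides 222, and φ(222) = 72.

72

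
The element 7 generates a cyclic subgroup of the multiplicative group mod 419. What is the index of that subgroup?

By Lagrange's theorem, ord_419(7) divides φ(419) = 419 − 1 = 418 = 2 · 11 · 19.
Divisors of 418: 1, 2, 11, 19, 22, 38, 209, 418.
Evaluate successive powers at the divisors of 418:
7^1 ≡ 7 (mod 419)
7^2 ≡ 49 (mod 419)
7^11 ≡ 379 (mod 419)
7^19 ≡ 1 (mod 419) ✓
Thus |⟨7⟩| = ord(7) = 19.
[(Z/419Z)^× : ⟨7⟩] = 418/19 = 22.

22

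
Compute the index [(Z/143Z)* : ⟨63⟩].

2

The order of 63 must divide φ(143) = φ(11·13) = (11−1)·(13−1) = 10·12 = 120 = 2^3 · 3 · 5.
Divisors of 120: 1, 2, 3, 4, 5, 6, 8, 10, 12, 15, 20, 24, 30, 40, 60, 120.
Check 63^d mod 143 for each divisor in increasing order:
63^1 ≡ 63
63^2 ≡ 108
63^3 ≡ 83
63^4 ≡ 81
63^5 ≡ 98
63^6 ≡ 25
63^8 ≡ 126
63^10 ≡ 23
63^12 ≡ 53
63^15 ≡ 109
63^20 ≡ 100
63^24 ≡ 92
63^30 ≡ 12
63^40 ≡ 133
63^60 ≡ 1
The order of 63 is 60, so the subgroup it generates has 60 elements.
Index = |(Z/143Z)^×| / |⟨63⟩| = 120 / 60 = 2.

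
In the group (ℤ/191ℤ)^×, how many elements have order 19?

18

φ(191) = 191 − 1 = 190 = 2 · 5 · 19.
Since (Z/191Z)^× is cyclic of order 190, the number of elements of order d is φ(d) when d | 190 and 0 otherwise.
19 | 190, and φ(19) = 19 − 1 = 18.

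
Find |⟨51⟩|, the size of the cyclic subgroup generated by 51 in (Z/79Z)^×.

The order of 51 must divide φ(79) = 79 − 1 = 78 = 2 · 3 · 13.
Divisors of 78: 1, 2, 3, 6, 13, 26, 39, 78.
Compute 51^d (mod 79) for the divisors d until we hit 1:
51^1 ≡ 51
51^2 ≡ 73
51^3 ≡ 10
51^6 ≡ 21
51^13 ≡ 55
51^26 ≡ 23
51^39 ≡ 1
The smallest such exponent is 39, so the order of 51 is 39.

39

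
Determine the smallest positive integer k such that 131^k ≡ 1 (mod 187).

16

ord(131) | φ(187) = φ(11·17) = (11−1)·(17−1) = 10·16 = 160 = 2^5 · 5.
Divisors of 160: 1, 2, 4, 5, 8, 10, 16, 20, 32, 40, 80, 160.
Evaluate successive powers at the divisors of 160:
131^1 ≡ 131
131^2 ≡ 144
131^4 ≡ 166
131^5 ≡ 54
131^8 ≡ 67
131^10 ≡ 111
131^16 ≡ 1
The smallest such exponent is 16, so the order of 131 is 16.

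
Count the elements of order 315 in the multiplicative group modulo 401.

φ(401) = 401 − 1 = 400 = 2^4 · 5^2.
(Z/401Z)^× is cyclic (|G| = 400); a cyclic group of order m has exactly φ(d) elements of each order d | m, and none otherwise.
Since 315 ∤ 400, the count is 0.

0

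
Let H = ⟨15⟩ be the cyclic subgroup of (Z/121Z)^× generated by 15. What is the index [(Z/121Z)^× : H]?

Since 15 ∈ (Z/121Z)^×, its order divides φ(121) = φ(11^2) = 11·(11−1) = 110 = 2 · 5 · 11.
Divisors of 110: 1, 2, 5, 10, 11, 22, 55, 110.
Check 15^d mod 121 for each divisor in increasing order:
15^1 ≡ 15 (mod 121)
15^2 ≡ 104 (mod 121)
15^5 ≡ 100 (mod 121)
15^10 ≡ 78 (mod 121)
15^11 ≡ 81 (mod 121)
15^22 ≡ 27 (mod 121)
15^55 ≡ 1 (mod 121) ✓
The order of 15 is 55, so the subgroup it generates has 55 elements.
The index is φ(121) / ord(15) = 110 / 55 = 2.

2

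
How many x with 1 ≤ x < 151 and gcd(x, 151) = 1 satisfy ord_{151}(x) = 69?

0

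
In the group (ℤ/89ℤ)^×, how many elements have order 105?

0

φ(89) = 89 − 1 = 88 = 2^3 · 11.
Since (Z/89Z)^× is cyclic of order 88, the number of elements of order d is φ(d) when d | 88 and 0 otherwise.
Since 105 ∤ 88, the count is 0.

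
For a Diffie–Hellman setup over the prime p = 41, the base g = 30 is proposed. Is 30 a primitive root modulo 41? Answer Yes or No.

Yes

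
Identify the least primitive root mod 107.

2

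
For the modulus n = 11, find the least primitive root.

2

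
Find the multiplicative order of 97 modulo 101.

Since 97 ∈ (Z/101Z)^×, its order divides φ(101) = 101 − 1 = 100 = 2^2 · 5^2.
Divisors of 100: 1, 2, 4, 5, 10, 20, 25, 50, 100.
Check 97^d mod 101 for each divisor in increasing order:
97^1 ≡ 97 (mod 101)
97^2 ≡ 16 (mod 101)
97^4 ≡ 54 (mod 101)
97^5 ≡ 87 (mod 101)
97^10 ≡ 95 (mod 101)
97^20 ≡ 36 (mod 101)
97^25 ≡ 1 (mod 101) ✓
The smallest such exponent is 25, so the order of 97 is 25.

25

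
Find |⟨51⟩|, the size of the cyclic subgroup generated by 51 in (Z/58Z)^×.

14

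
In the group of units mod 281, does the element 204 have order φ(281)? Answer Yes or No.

φ(281) = 281 − 1 = 280 = 2^3 · 5 · 7.
204 is a primitive root mod 281 iff 204^(φ(281)/q) ≢ 1 for every prime q | φ(281), i.e. q ∈ {2, 5, 7}.
204^140 ≡ 280 (mod 281)  [q = 2: ≢ 1 ✓]
204^56 ≡ 1 (mod 281)  [q = 5: ≡ 1 ✗]
204^40 ≡ 249 (mod 281)  [q = 7: ≢ 1 ✓]
Since 204^56 ≡ 1, the order of 204 divides 56 < 280, so 204 is not a primitive root.

No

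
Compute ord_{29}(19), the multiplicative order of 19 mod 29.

28

By Lagrange's theorem, ord_29(19) divides φ(29) = 29 − 1 = 28 = 2^2 · 7.
Divisors of 28: 1, 2, 4, 7, 14, 28.
Compute 19^d (mod 29) for the divisors d until we hit 1:
19^1 ≡ 19 (mod 29)
19^2 ≡ 13 (mod 29)
19^4 ≡ 24 (mod 29)
19^7 ≡ 12 (mod 29)
19^14 ≡ 28 (mod 29)
19^28 ≡ 1 (mod 29) ✓
Hence ord(19) = 28.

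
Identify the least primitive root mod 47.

φ(47) = 47 − 1 = 46 = 2 · 23.
g is a primitive root iff g^(46/q) ≢ 1 (mod 47) for each prime q ∈ {2, 23}.
g = 2: 2^23 ≡ 1 — hits 1, so not a primitive root.
g = 3: 3^23 ≡ 1 — hits 1, so not a primitive root.
g = 4: 4^23 ≡ 1 — hits 1, so not a primitive root.
g = 5: 5^23 ≡ 46; 5^2 ≡ 25 — none is 1, so 5 is a primitive root.
Hence the least primitive root of 47 is 5.

5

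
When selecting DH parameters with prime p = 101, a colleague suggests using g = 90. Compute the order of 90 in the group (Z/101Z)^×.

100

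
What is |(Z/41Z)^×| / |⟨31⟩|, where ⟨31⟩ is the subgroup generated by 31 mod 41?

4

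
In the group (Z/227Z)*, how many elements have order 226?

112

φ(227) = 227 − 1 = 226 = 2 · 113.
(Z/227Z)^× is cyclic (|G| = 226); a cyclic group of order m has exactly φ(d) elements of each order d | m, and none otherwise.
226 = 2 · 113 divides 226, and φ(226) = 112.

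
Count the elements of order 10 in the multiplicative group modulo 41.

4

φ(41) = 41 − 1 = 40 = 2^3 · 5.
Since (Z/41Z)^× is cyclic of order 40, the number of elements of order d is φ(d) when d | 40 and 0 otherwise.
10 = 2 · 5 divides 40, and φ(10) = 4.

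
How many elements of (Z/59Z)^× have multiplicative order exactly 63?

0

φ(59) = 59 − 1 = 58 = 2 · 29.
(Z/59Z)^× is cyclic (|G| = 58); a cyclic group of order m has exactly φ(d) elements of each order d | m, and none otherwise.
Here 58 is not a multiple of 63, so there are no elements of order 63.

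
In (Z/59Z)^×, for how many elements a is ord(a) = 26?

φ(59) = 59 − 1 = 58 = 2 · 29.
Since (Z/59Z)^× is cyclic of order 58, the number of elements of order d is φ(d) when d | 58 and 0 otherwise.
Since 26 ∤ 58, the count is 0.

0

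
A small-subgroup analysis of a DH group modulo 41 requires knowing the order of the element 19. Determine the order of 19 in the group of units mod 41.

40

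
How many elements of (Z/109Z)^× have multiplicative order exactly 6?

φ(109) = 109 − 1 = 108 = 2^2 · 3^3.
Since (Z/109Z)^× is cyclic of order 108, the number of elements of order d is φ(d) when d | 108 and 0 otherwise.
6 = 2 · 3 divides 108, and φ(6) = 2.

2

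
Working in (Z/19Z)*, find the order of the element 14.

The order of 14 must divide φ(19) = 19 − 1 = 18 = 2 · 3^2.
Divisors of 18: 1, 2, 3, 6, 9, 18.
Check 14^d mod 19 for each divisor in increasing order:
14^1 ≡ 14 (mod 19)
14^2 ≡ 6 (mod 19)
14^3 ≡ 8 (mod 19)
14^6 ≡ 7 (mod 19)
14^9 ≡ 18 (mod 19)
14^18 ≡ 1 (mod 19) ✓
The smallest such exponent is 18, so the order of 14 is 18.

18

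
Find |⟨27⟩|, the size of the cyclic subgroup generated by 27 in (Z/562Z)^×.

280

By Lagrange's theorem, ord_562(27) divides φ(562) = φ(2)·φ(281) = 1·280 = 280 = 2^3 · 5 · 7.
Divisors of 280: 1, 2, 4, 5, 7, 8, 10, 14, 20, 28, 35, 40, 56, 70, 140, 280.
Compute 27^d (mod 562) for the divisors d until we hit 1:
27^1 ≡ 27 (mod 562)
27^2 ≡ 167 (mod 562)
27^4 ≡ 351 (mod 562)
27^5 ≡ 485 (mod 562)
27^7 ≡ 67 (mod 562)
27^8 ≡ 123 (mod 562)
27^10 ≡ 309 (mod 562)
27^14 ≡ 555 (mod 562)
27^20 ≡ 503 (mod 562)
27^28 ≡ 49 (mod 562)
27^35 ≡ 473 (mod 562)
27^40 ≡ 109 (mod 562)
27^56 ≡ 153 (mod 562)
27^70 ≡ 53 (mod 562)
27^140 ≡ 561 (mod 562)
27^280 ≡ 1 (mod 562) ✓
The smallest such exponent is 280, so the order of 27 is 280.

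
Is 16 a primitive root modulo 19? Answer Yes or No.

φ(19) = 19 − 1 = 18 = 2 · 3^2.
Test 16^(18/q) mod 19 for each prime factor q of 18:
16^9 ≡ 1 (mod 19)  [q = 2: ≡ 1 ✗]
16^6 ≡ 7 (mod 19)  [q = 3: ≢ 1 ✓]
Since 16^9 ≡ 1, the order of 16 divides 9 < 18, so 16 is not a primitive root.

No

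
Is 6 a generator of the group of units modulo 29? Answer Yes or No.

φ(29) = 29 − 1 = 28 = 2^2 · 7.
It suffices to check that the order of 6 is not a proper divisor of 28: compute 6^(28/q) for q ∈ {2, 7}.
6^14 ≡ 1 (mod 29)  [q = 2: ≡ 1 ✗]
6^4 ≡ 20 (mod 29)  [q = 7: ≢ 1 ✓]
Since 6^14 ≡ 1, the order of 6 divides 14 < 28, so 6 is not a primitive root.

No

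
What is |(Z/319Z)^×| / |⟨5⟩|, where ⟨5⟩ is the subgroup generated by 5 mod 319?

Since 5 ∈ (Z/319Z)^×, its order divides φ(319) = φ(11·29) = (11−1)·(29−1) = 10·28 = 280 = 2^3 · 5 · 7.
Divisors of 280: 1, 2, 4, 5, 7, 8, 10, 14, 20, 28, 35, 40, 56, 70, 140, 280.
Test each divisor d:
5^1 ≡ 5
5^2 ≡ 25
5^4 ≡ 306
5^5 ≡ 254
5^7 ≡ 289
5^8 ≡ 169
5^10 ≡ 78
5^14 ≡ 262
5^20 ≡ 23
5^28 ≡ 59
5^35 ≡ 144
5^40 ≡ 210
5^56 ≡ 291
5^70 ≡ 1
Thus |⟨5⟩| = ord(5) = 70.
The index is φ(319) / ord(5) = 280 / 70 = 4.

4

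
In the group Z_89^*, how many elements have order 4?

2

φ(89) = 89 − 1 = 88 = 2^3 · 11.
(Z/89Z)^× is cyclic (|G| = 88); a cyclic group of order m has exactly φ(d) elements of each order d | m, and none otherwise.
4 = 2^2 divides 88, and φ(4) = 2.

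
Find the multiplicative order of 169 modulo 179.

By Lagrange's theorem, ord_179(169) divides φ(179) = 179 − 1 = 178 = 2 · 89.
Divisors of 178: 1, 2, 89, 178.
Check 169^d mod 179 for each divisor in increasing order:
169^1 ≡ 169
169^2 ≡ 100
169^89 ≡ 1
The smallest such exponent is 89, so the order of 169 is 89.

89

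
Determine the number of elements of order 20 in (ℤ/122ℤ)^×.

8

φ(122) = φ(2)·φ(61) = 1·60 = 60 = 2^2 · 3 · 5.
Since (Z/122Z)^× is cyclic of order 60, the number of elements of order d is φ(d) when d | 60 and 0 otherwise.
20 = 2^2 · 5 divides 60, and φ(20) = 8.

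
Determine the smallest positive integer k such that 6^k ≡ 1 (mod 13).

By Lagrange's theorem, ord_13(6) divides φ(13) = 13 − 1 = 12 = 2^2 · 3.
Divisors of 12: 1, 2, 3, 4, 6, 12.
Check 6^d mod 13 for each divisor in increasing order:
6^1 ≡ 6
6^2 ≡ 10
6^3 ≡ 8
6^4 ≡ 9
6^6 ≡ 12
6^12 ≡ 1
So ord_13(6) = 12.

12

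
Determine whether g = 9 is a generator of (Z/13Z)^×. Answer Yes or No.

No

φ(13) = 13 − 1 = 12 = 2^2 · 3.
An element g generates (Z/13Z)^× iff g^(12/q) ≢ 1 (mod 13) for each prime q ∈ {2, 3}.
9^6 ≡ 1 (mod 13)  [q = 2: ≡ 1 ✗]
9^4 ≡ 9 (mod 13)  [q = 3: ≢ 1 ✓]
Since 9^6 ≡ 1, the order of 9 divides 6 < 12, so 9 is not a primitive root.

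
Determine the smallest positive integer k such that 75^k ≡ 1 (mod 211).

210

The order of 75 must divide φ(211) = 211 − 1 = 210 = 2 · 3 · 5 · 7.
Divisors of 210: 1, 2, 3, 5, 6, 7, 10, 14, 15, 21, 30, 35, 42, 70, 105, 210.
Check 75^d mod 211 for each divisor in increasing order:
75^1 ≡ 75
75^2 ≡ 139
75^3 ≡ 86
75^5 ≡ 138
75^6 ≡ 11
75^7 ≡ 192
75^10 ≡ 54
75^14 ≡ 150
75^15 ≡ 67
75^21 ≡ 104
75^30 ≡ 58
75^35 ≡ 197
75^42 ≡ 55
75^70 ≡ 196
75^105 ≡ 210
75^210 ≡ 1
Hence ord(75) = 210.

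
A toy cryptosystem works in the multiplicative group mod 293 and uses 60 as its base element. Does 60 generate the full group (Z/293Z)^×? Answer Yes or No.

φ(293) = 293 − 1 = 292 = 2^2 · 73.
Test 60^(292/q) mod 293 for each prime factor q of 292:
60^146 ≡ 1 (mod 293)  [q = 2: ≡ 1 ✗]
60^4 ≡ 24 (mod 293)  [q = 73: ≢ 1 ✓]
60^146 ≡ 1 shows ord(60) | 146, strictly less than φ(293); not a primitive root.

No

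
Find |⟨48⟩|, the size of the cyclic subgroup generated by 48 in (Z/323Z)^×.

144

Since 48 ∈ (Z/323Z)^×, its order divides φ(323) = φ(17·19) = (17−1)·(19−1) = 16·18 = 288 = 2^5 · 3^2.
Divisors of 288: 1, 2, 3, 4, 6, 8, 9, 12, 16, 18, 24, 32, 36, 48, 72, 96, 144, 288.
Evaluate successive powers at the divisors of 288:
48^1 ≡ 48 (mod 323)
48^2 ≡ 43 (mod 323)
48^3 ≡ 126 (mod 323)
48^4 ≡ 234 (mod 323)
48^6 ≡ 49 (mod 323)
48^8 ≡ 169 (mod 323)
48^9 ≡ 37 (mod 323)
48^12 ≡ 140 (mod 323)
48^16 ≡ 137 (mod 323)
48^18 ≡ 77 (mod 323)
48^24 ≡ 220 (mod 323)
48^32 ≡ 35 (mod 323)
48^36 ≡ 115 (mod 323)
48^48 ≡ 273 (mod 323)
48^72 ≡ 305 (mod 323)
48^96 ≡ 239 (mod 323)
48^144 ≡ 1 (mod 323) ✓
So ord_323(48) = 144.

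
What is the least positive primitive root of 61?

φ(61) = 61 − 1 = 60 = 2^2 · 3 · 5.
Test candidates g = 2, 3, … against the prime factors q ∈ {2, 3, 5} of φ(61): g is a generator iff g^(60/q) ≢ 1 for every such q.
g = 2: 2^30 ≡ 60; 2^20 ≡ 47; 2^12 ≡ 9 — none is 1, so 2 is a primitive root.
Hence the least primitive root of 61 is 2.

2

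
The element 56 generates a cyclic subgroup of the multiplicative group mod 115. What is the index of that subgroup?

4

ord(56) | φ(115) = φ(5·23) = (5−1)·(23−1) = 4·22 = 88 = 2^3 · 11.
Divisors of 88: 1, 2, 4, 8, 11, 22, 44, 88.
Compute 56^d (mod 115) for the divisors d until we hit 1:
56^1 ≡ 56 (mod 115)
56^2 ≡ 31 (mod 115)
56^4 ≡ 41 (mod 115)
56^8 ≡ 71 (mod 115)
56^11 ≡ 91 (mod 115)
56^22 ≡ 1 (mod 115) ✓
Thus |⟨56⟩| = ord(56) = 22.
The index is φ(115) / ord(56) = 88 / 22 = 4.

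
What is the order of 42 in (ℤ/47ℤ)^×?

23

By Lagrange's theorem, ord_47(42) divides φ(47) = 47 − 1 = 46 = 2 · 23.
Divisors of 46: 1, 2, 23, 46.
Check 42^d mod 47 for each divisor in increasing order:
42^1 ≡ 42 (mod 47)
42^2 ≡ 25 (mod 47)
42^23 ≡ 1 (mod 47) ✓
Therefore the multiplicative order of 42 modulo 47 is 23.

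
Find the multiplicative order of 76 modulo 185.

36

The order of 76 must divide φ(185) = φ(5·37) = (5−1)·(37−1) = 4·36 = 144 = 2^4 · 3^2.
Divisors of 144: 1, 2, 3, 4, 6, 8, 9, 12, 16, 18, 24, 36, 48, 72, 144.
Check 76^d mod 185 for each divisor in increasing order:
76^1 ≡ 76 (mod 185)
76^2 ≡ 41 (mod 185)
76^3 ≡ 156 (mod 185)
76^4 ≡ 16 (mod 185)
76^6 ≡ 101 (mod 185)
76^8 ≡ 71 (mod 185)
76^9 ≡ 31 (mod 185)
76^12 ≡ 26 (mod 185)
76^16 ≡ 46 (mod 185)
76^18 ≡ 36 (mod 185)
76^24 ≡ 121 (mod 185)
76^36 ≡ 1 (mod 185) ✓
Hence ord(76) = 36.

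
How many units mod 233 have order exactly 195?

0

φ(233) = 233 − 1 = 232 = 2^3 · 29.
Since (Z/233Z)^× is cyclic of order 232, the number of elements of order d is φ(d) when d | 232 and 0 otherwise.
195 does not divide 232, so no element of (Z/233Z)^× has order 195.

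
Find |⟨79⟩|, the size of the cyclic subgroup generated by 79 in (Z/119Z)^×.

Since 79 ∈ (Z/119Z)^×, its order divides φ(119) = φ(7·17) = (7−1)·(17−1) = 6·16 = 96 = 2^5 · 3.
Divisors of 96: 1, 2, 3, 4, 6, 8, 12, 16, 24, 32, 48, 96.
Test each divisor d:
79^1 ≡ 79 (mod 119)
79^2 ≡ 53 (mod 119)
79^3 ≡ 22 (mod 119)
79^4 ≡ 72 (mod 119)
79^6 ≡ 8 (mod 119)
79^8 ≡ 67 (mod 119)
79^12 ≡ 64 (mod 119)
79^16 ≡ 86 (mod 119)
79^24 ≡ 50 (mod 119)
79^32 ≡ 18 (mod 119)
79^48 ≡ 1 (mod 119) ✓
So ord_119(79) = 48.

48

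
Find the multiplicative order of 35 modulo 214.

53

Since 35 ∈ (Z/214Z)^×, its order divides φ(214) = φ(2)·φ(107) = 1·106 = 106 = 2 · 53.
Divisors of 106: 1, 2, 53, 106.
Evaluate successive powers at the divisors of 106:
35^1 ≡ 35
35^2 ≡ 155
35^53 ≡ 1
Therefore the multiplicative order of 35 modulo 214 is 53.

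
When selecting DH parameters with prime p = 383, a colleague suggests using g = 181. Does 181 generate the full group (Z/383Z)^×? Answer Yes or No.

Yes

φ(383) = 383 − 1 = 382 = 2 · 191.
An element g generates (Z/383Z)^× iff g^(382/q) ≢ 1 (mod 383) for each prime q ∈ {2, 191}.
181^191 ≡ 382 (mod 383)  [q = 2: ≢ 1 ✓]
181^2 ≡ 206 (mod 383)  [q = 191: ≢ 1 ✓]
None equal 1, so ord_383(181) = 382: 181 is a primitive root.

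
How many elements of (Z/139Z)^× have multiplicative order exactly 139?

φ(139) = 139 − 1 = 138 = 2 · 3 · 23.
In a cyclic group of order 138, there are φ(d) elements of order d for each divisor d of 138, and zero for non-divisors.
139 does not divide 138, so no element of (Z/139Z)^× has order 139.

0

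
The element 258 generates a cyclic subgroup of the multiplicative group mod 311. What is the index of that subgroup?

1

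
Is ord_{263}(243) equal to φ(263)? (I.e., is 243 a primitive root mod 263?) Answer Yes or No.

No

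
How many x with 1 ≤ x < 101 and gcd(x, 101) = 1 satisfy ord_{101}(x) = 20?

8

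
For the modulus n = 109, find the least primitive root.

6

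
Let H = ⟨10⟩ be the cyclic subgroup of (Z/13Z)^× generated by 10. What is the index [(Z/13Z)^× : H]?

2

Since 10 ∈ (Z/13Z)^×, its order divides φ(13) = 13 − 1 = 12 = 2^2 · 3.
Divisors of 12: 1, 2, 3, 4, 6, 12.
Check 10^d mod 13 for each divisor in increasing order:
10^1 ≡ 10 (mod 13)
10^2 ≡ 9 (mod 13)
10^3 ≡ 12 (mod 13)
10^4 ≡ 3 (mod 13)
10^6 ≡ 1 (mod 13) ✓
So ord_13(10) = 6, hence |⟨10⟩| = 6.
[(Z/13Z)^× : ⟨10⟩] = 12/6 = 2.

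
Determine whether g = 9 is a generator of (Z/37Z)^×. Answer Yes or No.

φ(37) = 37 − 1 = 36 = 2^2 · 3^2.
It suffices to check that the order of 9 is not a proper divisor of 36: compute 9^(36/q) for q ∈ {2, 3}.
9^18 ≡ 1 (mod 37)  [q = 2: ≡ 1 ✗]
9^12 ≡ 26 (mod 37)  [q = 3: ≢ 1 ✓]
9^18 ≡ 1 shows ord(9) | 18, strictly less than φ(37); not a primitive root.

No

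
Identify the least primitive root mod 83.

φ(83) = 83 − 1 = 82 = 2 · 41.
g is a primitive root iff g^(82/q) ≢ 1 (mod 83) for each prime q ∈ {2, 41}.
g = 2: 2^41 ≡ 82; 2^2 ≡ 4 — none is 1, so 2 is a primitive root.
So 2 is the smallest generator of (Z/83Z)^×.

2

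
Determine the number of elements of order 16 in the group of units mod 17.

8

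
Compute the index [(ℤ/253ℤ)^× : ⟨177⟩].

Since 177 ∈ (Z/253Z)^×, its order divides φ(253) = φ(11·23) = (11−1)·(23−1) = 10·22 = 220 = 2^2 · 5 · 11.
Divisors of 220: 1, 2, 4, 5, 10, 11, 20, 22, 44, 55, 110, 220.
Test each divisor d:
177^1 ≡ 177 (mod 253)
177^2 ≡ 210 (mod 253)
177^4 ≡ 78 (mod 253)
177^5 ≡ 144 (mod 253)
177^10 ≡ 243 (mod 253)
177^11 ≡ 1 (mod 253) ✓
So ord_253(177) = 11, hence |⟨177⟩| = 11.
The index is φ(253) / ord(177) = 220 / 11 = 20.

20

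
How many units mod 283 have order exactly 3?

2

φ(283) = 283 − 1 = 282 = 2 · 3 · 47.
Since (Z/283Z)^× is cyclic of order 282, the number of elements of order d is φ(d) when d | 282 and 0 otherwise.
3 | 282, and φ(3) = 3 − 1 = 2.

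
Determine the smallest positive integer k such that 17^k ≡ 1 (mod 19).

9

By Lagrange's theorem, ord_19(17) divides φ(19) = 19 − 1 = 18 = 2 · 3^2.
Divisors of 18: 1, 2, 3, 6, 9, 18.
Test each divisor d:
17^1 ≡ 17 (mod 19)
17^2 ≡ 4 (mod 19)
17^3 ≡ 11 (mod 19)
17^6 ≡ 7 (mod 19)
17^9 ≡ 1 (mod 19) ✓
Hence ord(17) = 9.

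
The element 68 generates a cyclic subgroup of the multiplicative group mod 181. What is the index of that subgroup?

3

ord(68) | φ(181) = 181 − 1 = 180 = 2^2 · 3^2 · 5.
Divisors of 180: 1, 2, 3, 4, 5, 6, 9, 10, 12, 15, 18, 20, 30, 36, 45, 60, 90, 180.
Evaluate successive powers at the divisors of 180:
68^1 ≡ 68
68^2 ≡ 99
68^3 ≡ 35
68^4 ≡ 27
68^5 ≡ 26
68^6 ≡ 139
68^9 ≡ 159
68^10 ≡ 133
68^12 ≡ 135
68^15 ≡ 19
68^18 ≡ 122
68^20 ≡ 132
68^30 ≡ 180
68^36 ≡ 42
68^45 ≡ 162
68^60 ≡ 1
Thus |⟨68⟩| = ord(68) = 60.
[(Z/181Z)^× : ⟨68⟩] = 180/60 = 3.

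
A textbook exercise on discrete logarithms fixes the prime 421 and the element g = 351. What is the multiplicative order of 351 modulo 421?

28

Since 351 ∈ (Z/421Z)^×, its order divides φ(421) = 421 − 1 = 420 = 2^2 · 3 · 5 · 7.
Divisors of 420: 1, 2, 3, 4, 5, 6, 7, 10, 12, 14, 15, 20, 21, 28, 30, 35, 42, 60, 70, 84, 105, 140, 210, 420.
Compute 351^d (mod 421) for the divisors d until we hit 1:
351^1 ≡ 351 (mod 421)
351^2 ≡ 269 (mod 421)
351^3 ≡ 115 (mod 421)
351^4 ≡ 370 (mod 421)
351^5 ≡ 202 (mod 421)
351^6 ≡ 174 (mod 421)
351^7 ≡ 29 (mod 421)
351^10 ≡ 388 (mod 421)
351^12 ≡ 385 (mod 421)
351^14 ≡ 420 (mod 421)
351^15 ≡ 70 (mod 421)
351^20 ≡ 247 (mod 421)
351^21 ≡ 392 (mod 421)
351^28 ≡ 1 (mod 421) ✓
So ord_421(351) = 28.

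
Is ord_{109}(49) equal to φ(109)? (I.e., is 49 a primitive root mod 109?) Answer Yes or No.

No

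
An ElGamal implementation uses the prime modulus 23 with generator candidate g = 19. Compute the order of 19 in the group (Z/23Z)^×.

22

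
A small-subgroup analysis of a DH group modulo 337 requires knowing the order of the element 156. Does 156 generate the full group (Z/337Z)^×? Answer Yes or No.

No

φ(337) = 337 − 1 = 336 = 2^4 · 3 · 7.
It suffices to check that the order of 156 is not a proper divisor of 336: compute 156^(336/q) for q ∈ {2, 3, 7}.
156^168 ≡ 1 (mod 337)  [q = 2: ≡ 1 ✗]
156^112 ≡ 208 (mod 337)  [q = 3: ≢ 1 ✓]
156^48 ≡ 1 (mod 337)  [q = 7: ≡ 1 ✗]
Since 156^168 ≡ 1, the order of 156 divides 168 < 336, so 156 is not a primitive root.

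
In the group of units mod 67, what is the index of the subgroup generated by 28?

1

The order of 28 must divide φ(67) = 67 − 1 = 66 = 2 · 3 · 11.
Divisors of 66: 1, 2, 3, 6, 11, 22, 33, 66.
Check 28^d mod 67 for each divisor in increasing order:
28^1 ≡ 28 (mod 67)
28^2 ≡ 47 (mod 67)
28^3 ≡ 43 (mod 67)
28^6 ≡ 40 (mod 67)
28^11 ≡ 38 (mod 67)
28^22 ≡ 37 (mod 67)
28^33 ≡ 66 (mod 67)
28^66 ≡ 1 (mod 67) ✓
The order of 28 is 66, so the subgroup it generates has 66 elements.
Index = |(Z/67Z)^×| / |⟨28⟩| = 66 / 66 = 1.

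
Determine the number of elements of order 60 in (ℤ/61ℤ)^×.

16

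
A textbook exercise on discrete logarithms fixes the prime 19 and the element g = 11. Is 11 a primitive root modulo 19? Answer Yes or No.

No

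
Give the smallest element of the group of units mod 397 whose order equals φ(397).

5

φ(397) = 397 − 1 = 396 = 2^2 · 3^2 · 11.
Test candidates g = 2, 3, … against the prime factors q ∈ {2, 3, 11} of φ(397): g is a generator iff g^(396/q) ≢ 1 for every such q.
g = 2: 2^198 ≡ 396; 2^132 ≡ 1 — hits 1, so not a primitive root.
g = 3: 3^198 ≡ 1 — hits 1, so not a primitive root.
g = 4: 4^198 ≡ 1 — hits 1, so not a primitive root.
g = 5: 5^198 ≡ 396; 5^132 ≡ 362; 5^36 ≡ 290 — none is 1, so 5 is a primitive root.
The smallest primitive root modulo 397 is 5.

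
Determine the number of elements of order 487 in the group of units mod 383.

φ(383) = 383 − 1 = 382 = 2 · 191.
In a cyclic group of order 382, there are φ(d) elements of order d for each divisor d of 382, and zero for non-divisors.
487 does not divide 382, so no element of (Z/383Z)^× has order 487.

0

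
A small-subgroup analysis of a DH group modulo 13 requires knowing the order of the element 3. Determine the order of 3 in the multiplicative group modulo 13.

3

The order of 3 must divide φ(13) = 13 − 1 = 12 = 2^2 · 3.
Divisors of 12: 1, 2, 3, 4, 6, 12.
Check 3^d mod 13 for each divisor in increasing order:
3^1 ≡ 3 (mod 13)
3^2 ≡ 9 (mod 13)
3^3 ≡ 1 (mod 13) ✓
Therefore the multiplicative order of 3 modulo 13 is 3.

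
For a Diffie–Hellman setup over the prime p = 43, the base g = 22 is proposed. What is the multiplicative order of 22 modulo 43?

The order of 22 must divide φ(43) = 43 − 1 = 42 = 2 · 3 · 7.
Divisors of 42: 1, 2, 3, 6, 7, 14, 21, 42.
Compute 22^d (mod 43) for the divisors d until we hit 1:
22^1 ≡ 22 (mod 43)
22^2 ≡ 11 (mod 43)
22^3 ≡ 27 (mod 43)
22^6 ≡ 41 (mod 43)
22^7 ≡ 42 (mod 43)
22^14 ≡ 1 (mod 43) ✓
The smallest such exponent is 14, so the order of 22 is 14.

14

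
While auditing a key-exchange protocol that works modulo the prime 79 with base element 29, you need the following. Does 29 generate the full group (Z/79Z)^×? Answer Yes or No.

φ(79) = 79 − 1 = 78 = 2 · 3 · 13.
Test 29^(78/q) mod 79 for each prime factor q of 78:
29^39 ≡ 78 (mod 79)  [q = 2: ≢ 1 ✓]
29^26 ≡ 55 (mod 79)  [q = 3: ≢ 1 ✓]
29^6 ≡ 10 (mod 79)  [q = 13: ≢ 1 ✓]
All checks pass, so 29 has order 78 and is a primitive root modulo 79.

Yes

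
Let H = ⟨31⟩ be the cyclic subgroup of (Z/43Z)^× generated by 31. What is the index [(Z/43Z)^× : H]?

2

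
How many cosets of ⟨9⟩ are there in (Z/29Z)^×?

2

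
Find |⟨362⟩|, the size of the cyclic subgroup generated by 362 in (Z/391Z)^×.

176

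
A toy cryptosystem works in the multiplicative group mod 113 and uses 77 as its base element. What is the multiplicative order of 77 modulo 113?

56

The order of 77 must divide φ(113) = 113 − 1 = 112 = 2^4 · 7.
Divisors of 112: 1, 2, 4, 7, 8, 14, 16, 28, 56, 112.
Evaluate successive powers at the divisors of 112:
77^1 ≡ 77 (mod 113)
77^2 ≡ 53 (mod 113)
77^4 ≡ 97 (mod 113)
77^7 ≡ 18 (mod 113)
77^8 ≡ 30 (mod 113)
77^14 ≡ 98 (mod 113)
77^16 ≡ 109 (mod 113)
77^28 ≡ 112 (mod 113)
77^56 ≡ 1 (mod 113) ✓
So ord_113(77) = 56.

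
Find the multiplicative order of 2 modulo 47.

23

The order of 2 must divide φ(47) = 47 − 1 = 46 = 2 · 23.
Divisors of 46: 1, 2, 23, 46.
Check 2^d mod 47 for each divisor in increasing order:
2^1 ≡ 2 (mod 47)
2^2 ≡ 4 (mod 47)
2^23 ≡ 1 (mod 47) ✓
Therefore the multiplicative order of 2 modulo 47 is 23.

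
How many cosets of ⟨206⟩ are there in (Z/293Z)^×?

ord(206) | φ(293) = 293 − 1 = 292 = 2^2 · 73.
Divisors of 292: 1, 2, 4, 73, 146, 292.
Compute 206^d (mod 293) for the divisors d until we hit 1:
206^1 ≡ 206
206^2 ≡ 244
206^4 ≡ 57
206^73 ≡ 1
So ord_293(206) = 73, hence |⟨206⟩| = 73.
The index is φ(293) / ord(206) = 292 / 73 = 4.

4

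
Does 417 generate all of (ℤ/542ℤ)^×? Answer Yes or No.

No

φ(542) = φ(2)·φ(271) = 1·270 = 270 = 2 · 3^3 · 5.
Test 417^(270/q) mod 542 for each prime factor q of 270:
417^135 ≡ 541 (mod 542)  [q = 2: ≢ 1 ✓]
417^90 ≡ 1 (mod 542)  [q = 3: ≡ 1 ✗]
417^54 ≡ 1 (mod 542)  [q = 5: ≡ 1 ✗]
Since 417^90 ≡ 1, the order of 417 divides 90 < 270, so 417 is not a primitive root.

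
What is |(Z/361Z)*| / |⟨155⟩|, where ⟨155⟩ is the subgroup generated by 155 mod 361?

ord(155) | φ(361) = φ(19^2) = 19·(19−1) = 342 = 2 · 3^2 · 19.
Divisors of 342: 1, 2, 3, 6, 9, 18, 19, 38, 57, 114, 171, 342.
Test each divisor d:
155^1 ≡ 155
155^2 ≡ 199
155^3 ≡ 160
155^6 ≡ 330
155^9 ≡ 94
155^18 ≡ 172
155^19 ≡ 307
155^38 ≡ 28
155^57 ≡ 293
155^114 ≡ 292
155^171 ≡ 360
155^342 ≡ 1
The order of 155 is 342, so the subgroup it generates has 342 elements.
Index = |(Z/361Z)^×| / |⟨155⟩| = 342 / 342 = 1.

1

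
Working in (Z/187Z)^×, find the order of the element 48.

Since 48 ∈ (Z/187Z)^×, its order divides φ(187) = φ(11·17) = (11−1)·(17−1) = 10·16 = 160 = 2^5 · 5.
Divisors of 160: 1, 2, 4, 5, 8, 10, 16, 20, 32, 40, 80, 160.
Test each divisor d:
48^1 ≡ 48 (mod 187)
48^2 ≡ 60 (mod 187)
48^4 ≡ 47 (mod 187)
48^5 ≡ 12 (mod 187)
48^8 ≡ 152 (mod 187)
48^10 ≡ 144 (mod 187)
48^16 ≡ 103 (mod 187)
48^20 ≡ 166 (mod 187)
48^32 ≡ 137 (mod 187)
48^40 ≡ 67 (mod 187)
48^80 ≡ 1 (mod 187) ✓
Hence ord(48) = 80.

80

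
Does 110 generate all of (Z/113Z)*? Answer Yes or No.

Yes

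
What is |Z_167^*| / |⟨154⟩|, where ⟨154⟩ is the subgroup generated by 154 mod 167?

2

ord(154) | φ(167) = 167 − 1 = 166 = 2 · 83.
Divisors of 166: 1, 2, 83, 166.
Compute 154^d (mod 167) for the divisors d until we hit 1:
154^1 ≡ 154
154^2 ≡ 2
154^83 ≡ 1
So ord_167(154) = 83, hence |⟨154⟩| = 83.
The index is φ(167) / ord(154) = 166 / 83 = 2.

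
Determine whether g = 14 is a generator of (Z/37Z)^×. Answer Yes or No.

No

φ(37) = 37 − 1 = 36 = 2^2 · 3^2.
It suffices to check that the order of 14 is not a proper divisor of 36: compute 14^(36/q) for q ∈ {2, 3}.
14^18 ≡ 36 (mod 37)  [q = 2: ≢ 1 ✓]
14^12 ≡ 1 (mod 37)  [q = 3: ≡ 1 ✗]
The check at q = 3 fails, so 14 generates a proper subgroup.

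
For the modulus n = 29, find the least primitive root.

2

φ(29) = 29 − 1 = 28 = 2^2 · 7.
g is a primitive root iff g^(28/q) ≢ 1 (mod 29) for each prime q ∈ {2, 7}.
g = 2: 2^14 ≡ 28; 2^4 ≡ 16 — none is 1, so 2 is a primitive root.
So 2 is the smallest generator of (Z/29Z)^×.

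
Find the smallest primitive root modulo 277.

5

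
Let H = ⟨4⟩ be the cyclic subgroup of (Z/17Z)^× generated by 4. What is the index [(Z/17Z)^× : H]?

4

ord(4) | φ(17) = 17 − 1 = 16 = 2^4.
Divisors of 16: 1, 2, 4, 8, 16.
Check 4^d mod 17 for each divisor in increasing order:
4^1 ≡ 4 (mod 17)
4^2 ≡ 16 (mod 17)
4^4 ≡ 1 (mod 17) ✓
So ord_17(4) = 4, hence |⟨4⟩| = 4.
[(Z/17Z)^× : ⟨4⟩] = 16/4 = 4.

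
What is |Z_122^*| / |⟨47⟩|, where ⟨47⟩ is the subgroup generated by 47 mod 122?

ord(47) | φ(122) = φ(2)·φ(61) = 1·60 = 60 = 2^2 · 3 · 5.
Divisors of 60: 1, 2, 3, 4, 5, 6, 10, 12, 15, 20, 30, 60.
Test each divisor d:
47^1 ≡ 47 (mod 122)
47^2 ≡ 13 (mod 122)
47^3 ≡ 1 (mod 122) ✓
The order of 47 is 3, so the subgroup it generates has 3 elements.
The index is φ(122) / ord(47) = 60 / 3 = 20.

20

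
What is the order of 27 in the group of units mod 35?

4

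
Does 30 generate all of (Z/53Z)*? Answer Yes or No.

φ(53) = 53 − 1 = 52 = 2^2 · 13.
An element g generates (Z/53Z)^× iff g^(52/q) ≢ 1 (mod 53) for each prime q ∈ {2, 13}.
30^26 ≡ 52 (mod 53)  [q = 2: ≢ 1 ✓]
30^4 ≡ 1 (mod 53)  [q = 13: ≡ 1 ✗]
The check at q = 13 fails, so 30 generates a proper subgroup.

No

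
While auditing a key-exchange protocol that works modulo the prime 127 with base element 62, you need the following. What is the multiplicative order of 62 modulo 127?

Since 62 ∈ (Z/127Z)^×, its order divides φ(127) = 127 − 1 = 126 = 2 · 3^2 · 7.
Divisors of 126: 1, 2, 3, 6, 7, 9, 14, 18, 21, 42, 63, 126.
Compute 62^d (mod 127) for the divisors d until we hit 1:
62^1 ≡ 62
62^2 ≡ 34
62^3 ≡ 76
62^6 ≡ 61
62^7 ≡ 99
62^9 ≡ 64
62^14 ≡ 22
62^18 ≡ 32
62^21 ≡ 19
62^42 ≡ 107
62^63 ≡ 1
Therefore the multiplicative order of 62 modulo 127 is 63.

63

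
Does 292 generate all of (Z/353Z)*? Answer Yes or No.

No

φ(353) = 353 − 1 = 352 = 2^5 · 11.
Test 292^(352/q) mod 353 for each prime factor q of 352:
292^176 ≡ 1 (mod 353)  [q = 2: ≡ 1 ✗]
292^32 ≡ 22 (mod 353)  [q = 11: ≢ 1 ✓]
The check at q = 2 fails, so 292 generates a proper subgroup.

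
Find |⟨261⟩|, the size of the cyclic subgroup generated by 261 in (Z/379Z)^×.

378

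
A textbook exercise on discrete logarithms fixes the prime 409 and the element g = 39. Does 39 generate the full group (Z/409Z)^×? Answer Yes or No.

Yes

φ(409) = 409 − 1 = 408 = 2^3 · 3 · 17.
An element g generates (Z/409Z)^× iff g^(408/q) ≢ 1 (mod 409) for each prime q ∈ {2, 3, 17}.
39^204 ≡ 408 (mod 409)  [q = 2: ≢ 1 ✓]
39^136 ≡ 53 (mod 409)  [q = 3: ≢ 1 ✓]
39^24 ≡ 82 (mod 409)  [q = 17: ≢ 1 ✓]
All checks pass, so 39 has order 408 and is a primitive root modulo 409.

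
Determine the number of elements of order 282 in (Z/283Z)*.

92

φ(283) = 283 − 1 = 282 = 2 · 3 · 47.
(Z/283Z)^× is cyclic (|G| = 282); a cyclic group of order m has exactly φ(d) elements of each order d | m, and none otherwise.
282 = 2 · 3 · 47 divides 282, and φ(282) = 92.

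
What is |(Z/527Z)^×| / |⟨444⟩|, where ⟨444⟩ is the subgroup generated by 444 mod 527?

By Lagrange's theorem, ord_527(444) divides φ(527) = φ(17·31) = (17−1)·(31−1) = 16·30 = 480 = 2^5 · 3 · 5.
Divisors of 480: 1, 2, 3, 4, 5, 6, 8, 10, 12, 15, 16, 20, 24, 30, 32, 40, 48, 60, 80, 96, 120, 160, 240, 480.
Test each divisor d:
444^1 ≡ 444 (mod 527)
444^2 ≡ 38 (mod 527)
444^3 ≡ 8 (mod 527)
444^4 ≡ 390 (mod 527)
444^5 ≡ 304 (mod 527)
444^6 ≡ 64 (mod 527)
444^8 ≡ 324 (mod 527)
444^10 ≡ 191 (mod 527)
444^12 ≡ 407 (mod 527)
444^15 ≡ 94 (mod 527)
444^16 ≡ 103 (mod 527)
444^20 ≡ 118 (mod 527)
444^24 ≡ 171 (mod 527)
444^30 ≡ 404 (mod 527)
444^32 ≡ 69 (mod 527)
444^40 ≡ 222 (mod 527)
444^48 ≡ 256 (mod 527)
444^60 ≡ 373 (mod 527)
444^80 ≡ 273 (mod 527)
444^96 ≡ 188 (mod 527)
444^120 ≡ 1 (mod 527) ✓
The order of 444 is 120, so the subgroup it generates has 120 elements.
[(Z/527Z)^× : ⟨444⟩] = 480/120 = 4.

4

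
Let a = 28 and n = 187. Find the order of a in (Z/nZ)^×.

By Lagrange's theorem, ord_187(28) divides φ(187) = φ(11·17) = (11−1)·(17−1) = 10·16 = 160 = 2^5 · 5.
Divisors of 160: 1, 2, 4, 5, 8, 10, 16, 20, 32, 40, 80, 160.
Evaluate successive powers at the divisors of 160:
28^1 ≡ 28 (mod 187)
28^2 ≡ 36 (mod 187)
28^4 ≡ 174 (mod 187)
28^5 ≡ 10 (mod 187)
28^8 ≡ 169 (mod 187)
28^10 ≡ 100 (mod 187)
28^16 ≡ 137 (mod 187)
28^20 ≡ 89 (mod 187)
28^32 ≡ 69 (mod 187)
28^40 ≡ 67 (mod 187)
28^80 ≡ 1 (mod 187) ✓
So ord_187(28) = 80.

80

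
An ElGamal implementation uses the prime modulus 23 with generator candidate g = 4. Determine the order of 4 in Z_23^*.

11

By Lagrange's theorem, ord_23(4) divides φ(23) = 23 − 1 = 22 = 2 · 11.
Divisors of 22: 1, 2, 11, 22.
Evaluate successive powers at the divisors of 22:
4^1 ≡ 4
4^2 ≡ 16
4^11 ≡ 1
So ord_23(4) = 11.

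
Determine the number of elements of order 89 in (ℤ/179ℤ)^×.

88

φ(179) = 179 − 1 = 178 = 2 · 89.
(Z/179Z)^× is cyclic (|G| = 178); a cyclic group of order m has exactly φ(d) elements of each order d | m, and none otherwise.
89 | 178, and φ(89) = 89 − 1 = 88.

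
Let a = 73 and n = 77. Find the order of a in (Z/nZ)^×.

30

ord(73) | φ(77) = φ(7·11) = (7−1)·(11−1) = 6·10 = 60 = 2^2 · 3 · 5.
Divisors of 60: 1, 2, 3, 4, 5, 6, 10, 12, 15, 20, 30, 60.
Test each divisor d:
73^1 ≡ 73 (mod 77)
73^2 ≡ 16 (mod 77)
73^3 ≡ 13 (mod 77)
73^4 ≡ 25 (mod 77)
73^5 ≡ 54 (mod 77)
73^6 ≡ 15 (mod 77)
73^10 ≡ 67 (mod 77)
73^12 ≡ 71 (mod 77)
73^15 ≡ 76 (mod 77)
73^20 ≡ 23 (mod 77)
73^30 ≡ 1 (mod 77) ✓
Therefore the multiplicative order of 73 modulo 77 is 30.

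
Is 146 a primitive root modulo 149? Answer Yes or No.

φ(149) = 149 − 1 = 148 = 2^2 · 37.
Test 146^(148/q) mod 149 for each prime factor q of 148:
146^74 ≡ 148 (mod 149)  [q = 2: ≢ 1 ✓]
146^4 ≡ 81 (mod 149)  [q = 37: ≢ 1 ✓]
None equal 1, so ord_149(146) = 148: 146 is a primitive root.

Yes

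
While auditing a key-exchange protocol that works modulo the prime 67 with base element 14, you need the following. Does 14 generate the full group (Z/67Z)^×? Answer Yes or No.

No

φ(67) = 67 − 1 = 66 = 2 · 3 · 11.
Test 14^(66/q) mod 67 for each prime factor q of 66:
14^33 ≡ 1 (mod 67)  [q = 2: ≡ 1 ✗]
14^22 ≡ 1 (mod 67)  [q = 3: ≡ 1 ✗]
14^6 ≡ 9 (mod 67)  [q = 11: ≢ 1 ✓]
The check at q = 2 fails, so 14 generates a proper subgroup.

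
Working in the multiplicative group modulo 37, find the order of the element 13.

36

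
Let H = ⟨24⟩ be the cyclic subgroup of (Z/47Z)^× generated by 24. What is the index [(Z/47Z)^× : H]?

The order of 24 must divide φ(47) = 47 − 1 = 46 = 2 · 23.
Divisors of 46: 1, 2, 23, 46.
Compute 24^d (mod 47) for the divisors d until we hit 1:
24^1 ≡ 24
24^2 ≡ 12
24^23 ≡ 1
Thus |⟨24⟩| = ord(24) = 23.
Index = |(Z/47Z)^×| / |⟨24⟩| = 46 / 23 = 2.

2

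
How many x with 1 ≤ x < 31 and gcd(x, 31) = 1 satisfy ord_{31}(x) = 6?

φ(31) = 31 − 1 = 30 = 2 · 3 · 5.
(Z/31Z)^× is cyclic (|G| = 30); a cyclic group of order m has exactly φ(d) elements of each order d | m, and none otherwise.
6 = 2 · 3 divides 30, and φ(6) = 2.

2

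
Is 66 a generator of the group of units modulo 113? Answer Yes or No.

Yes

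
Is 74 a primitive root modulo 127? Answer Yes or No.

φ(127) = 127 − 1 = 126 = 2 · 3^2 · 7.
It suffices to check that the order of 74 is not a proper divisor of 126: compute 74^(126/q) for q ∈ {2, 3, 7}.
74^63 ≡ 1 (mod 127)  [q = 2: ≡ 1 ✗]
74^42 ≡ 19 (mod 127)  [q = 3: ≢ 1 ✓]
74^18 ≡ 16 (mod 127)  [q = 7: ≢ 1 ✓]
The check at q = 2 fails, so 74 generates a proper subgroup.

No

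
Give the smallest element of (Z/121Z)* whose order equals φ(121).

2

φ(121) = φ(11^2) = 11·(11−1) = 110 = 2 · 5 · 11.
Test candidates g = 2, 3, … against the prime factors q ∈ {2, 5, 11} of φ(121): g is a generator iff g^(110/q) ≢ 1 for every such q.
g = 2: 2^55 ≡ 120; 2^22 ≡ 81; 2^10 ≡ 56 — none is 1, so 2 is a primitive root.
So 2 is the smallest generator of (Z/121Z)^×.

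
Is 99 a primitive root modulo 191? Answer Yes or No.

φ(191) = 191 − 1 = 190 = 2 · 5 · 19.
An element g generates (Z/191Z)^× iff g^(190/q) ≢ 1 (mod 191) for each prime q ∈ {2, 5, 19}.
99^95 ≡ 190 (mod 191)  [q = 2: ≢ 1 ✓]
99^38 ≡ 184 (mod 191)  [q = 5: ≢ 1 ✓]
99^10 ≡ 36 (mod 191)  [q = 19: ≢ 1 ✓]
Every test exponent gives a nontrivial residue, hence 99 generates the full group.

Yes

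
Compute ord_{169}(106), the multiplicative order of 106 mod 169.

156

The order of 106 must divide φ(169) = φ(13^2) = 13·(13−1) = 156 = 2^2 · 3 · 13.
Divisors of 156: 1, 2, 3, 4, 6, 12, 13, 26, 39, 52, 78, 156.
Check 106^d mod 169 for each divisor in increasing order:
106^1 ≡ 106 (mod 169)
106^2 ≡ 82 (mod 169)
106^3 ≡ 73 (mod 169)
106^4 ≡ 133 (mod 169)
106^6 ≡ 90 (mod 169)
106^12 ≡ 157 (mod 169)
106^13 ≡ 80 (mod 169)
106^26 ≡ 147 (mod 169)
106^39 ≡ 99 (mod 169)
106^52 ≡ 146 (mod 169)
106^78 ≡ 168 (mod 169)
106^156 ≡ 1 (mod 169) ✓
Therefore the multiplicative order of 106 modulo 169 is 156.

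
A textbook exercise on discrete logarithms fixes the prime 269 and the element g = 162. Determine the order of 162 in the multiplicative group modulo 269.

268

Since 162 ∈ (Z/269Z)^×, its order divides φ(269) = 269 − 1 = 268 = 2^2 · 67.
Divisors of 268: 1, 2, 4, 67, 134, 268.
Check 162^d mod 269 for each divisor in increasing order:
162^1 ≡ 162 (mod 269)
162^2 ≡ 151 (mod 269)
162^4 ≡ 205 (mod 269)
162^67 ≡ 187 (mod 269)
162^134 ≡ 268 (mod 269)
162^268 ≡ 1 (mod 269) ✓
Hence ord(162) = 268.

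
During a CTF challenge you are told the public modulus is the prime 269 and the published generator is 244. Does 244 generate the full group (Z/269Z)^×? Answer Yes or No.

φ(269) = 269 − 1 = 268 = 2^2 · 67.
An element g generates (Z/269Z)^× iff g^(268/q) ≢ 1 (mod 269) for each prime q ∈ {2, 67}.
244^134 ≡ 1 (mod 269)  [q = 2: ≡ 1 ✗]
244^4 ≡ 37 (mod 269)  [q = 67: ≢ 1 ✓]
244^134 ≡ 1 shows ord(244) | 134, strictly less than φ(269); not a primitive root.

No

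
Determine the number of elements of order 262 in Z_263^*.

φ(263) = 263 − 1 = 262 = 2 · 131.
Since (Z/263Z)^× is cyclic of order 262, the number of elements of order d is φ(d) when d | 262 and 0 otherwise.
262 = 2 · 131 divides 262, and φ(262) = 130.

130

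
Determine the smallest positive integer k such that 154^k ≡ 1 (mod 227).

226

ord(154) | φ(227) = 227 − 1 = 226 = 2 · 113.
Divisors of 226: 1, 2, 113, 226.
Evaluate successive powers at the divisors of 226:
154^1 ≡ 154 (mod 227)
154^2 ≡ 108 (mod 227)
154^113 ≡ 226 (mod 227)
154^226 ≡ 1 (mod 227) ✓
Therefore the multiplicative order of 154 modulo 227 is 226.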